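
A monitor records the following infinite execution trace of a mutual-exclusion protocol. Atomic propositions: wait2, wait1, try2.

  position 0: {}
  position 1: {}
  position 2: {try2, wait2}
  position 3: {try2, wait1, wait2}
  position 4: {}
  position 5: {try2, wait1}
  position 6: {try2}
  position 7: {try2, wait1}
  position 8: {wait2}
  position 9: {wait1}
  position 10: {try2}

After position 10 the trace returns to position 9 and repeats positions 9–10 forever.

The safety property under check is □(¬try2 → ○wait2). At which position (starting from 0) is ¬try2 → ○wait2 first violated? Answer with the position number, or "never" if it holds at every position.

0

At position 0 the labels are {} and the next position 1 has {}, so ¬try2 → ○wait2 is false there. This is the first violation.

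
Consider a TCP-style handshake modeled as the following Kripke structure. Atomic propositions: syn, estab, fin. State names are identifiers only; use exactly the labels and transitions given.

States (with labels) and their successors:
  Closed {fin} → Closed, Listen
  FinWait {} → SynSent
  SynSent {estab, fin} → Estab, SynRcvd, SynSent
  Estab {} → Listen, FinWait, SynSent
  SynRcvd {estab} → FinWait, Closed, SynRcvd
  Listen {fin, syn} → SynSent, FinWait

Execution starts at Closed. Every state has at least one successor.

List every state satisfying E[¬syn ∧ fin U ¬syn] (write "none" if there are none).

{Closed, FinWait, SynSent, Estab, SynRcvd}

States satisfying ¬syn ∧ fin: {Closed, SynSent}.
States satisfying ¬syn: {Closed, FinWait, SynSent, Estab, SynRcvd}.
States satisfying E[¬syn ∧ fin U ¬syn]: {Closed, FinWait, SynSent, Estab, SynRcvd}.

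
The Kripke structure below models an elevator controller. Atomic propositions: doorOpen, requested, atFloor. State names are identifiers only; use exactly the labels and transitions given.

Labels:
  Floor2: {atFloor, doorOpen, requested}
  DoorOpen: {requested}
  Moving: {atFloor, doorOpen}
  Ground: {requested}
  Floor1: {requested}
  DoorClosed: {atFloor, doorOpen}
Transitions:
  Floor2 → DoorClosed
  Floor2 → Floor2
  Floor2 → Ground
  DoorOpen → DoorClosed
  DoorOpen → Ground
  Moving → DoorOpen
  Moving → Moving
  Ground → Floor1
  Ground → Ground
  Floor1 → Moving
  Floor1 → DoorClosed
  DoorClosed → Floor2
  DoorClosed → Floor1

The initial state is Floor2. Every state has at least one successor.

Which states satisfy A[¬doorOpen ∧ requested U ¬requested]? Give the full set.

States satisfying ¬doorOpen ∧ requested: {DoorOpen, Ground, Floor1}.
States satisfying ¬requested: {Moving, DoorClosed}.
States satisfying A[¬doorOpen ∧ requested U ¬requested]: {Moving, Floor1, DoorClosed}.

{Moving, Floor1, DoorClosed}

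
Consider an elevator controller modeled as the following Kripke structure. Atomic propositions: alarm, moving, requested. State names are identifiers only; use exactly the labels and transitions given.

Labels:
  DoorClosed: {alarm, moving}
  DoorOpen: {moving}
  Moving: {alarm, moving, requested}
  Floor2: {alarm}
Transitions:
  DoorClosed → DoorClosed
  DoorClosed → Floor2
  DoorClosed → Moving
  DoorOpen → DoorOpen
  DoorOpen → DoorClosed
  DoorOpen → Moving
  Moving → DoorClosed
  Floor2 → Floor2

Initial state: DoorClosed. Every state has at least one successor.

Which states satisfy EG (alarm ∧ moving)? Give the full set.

States satisfying alarm ∧ moving: {DoorClosed, Moving}.
States satisfying EG (alarm ∧ moving): {DoorClosed, Moving}.

{DoorClosed, Moving}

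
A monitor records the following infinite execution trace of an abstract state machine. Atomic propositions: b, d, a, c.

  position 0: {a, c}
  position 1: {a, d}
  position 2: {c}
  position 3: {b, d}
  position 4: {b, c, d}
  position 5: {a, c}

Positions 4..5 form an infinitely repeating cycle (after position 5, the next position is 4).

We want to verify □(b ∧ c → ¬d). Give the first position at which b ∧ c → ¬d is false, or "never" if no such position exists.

Check b ∧ c → ¬d at each position in order: 0 ✓, 1 ✓, 2 ✓, 3 ✓.
At position 4 the labels are {b, c, d}, so b ∧ c → ¬d is false there. This is the first violation.

4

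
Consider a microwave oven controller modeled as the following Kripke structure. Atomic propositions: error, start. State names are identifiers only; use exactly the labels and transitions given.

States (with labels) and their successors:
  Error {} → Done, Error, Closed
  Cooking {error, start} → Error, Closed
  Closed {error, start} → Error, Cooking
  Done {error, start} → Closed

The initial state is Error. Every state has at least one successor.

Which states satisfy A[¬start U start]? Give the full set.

{Cooking, Closed, Done}

States satisfying ¬start: {Error}.
States satisfying start: {Cooking, Closed, Done}.
States satisfying A[¬start U start]: {Cooking, Closed, Done}.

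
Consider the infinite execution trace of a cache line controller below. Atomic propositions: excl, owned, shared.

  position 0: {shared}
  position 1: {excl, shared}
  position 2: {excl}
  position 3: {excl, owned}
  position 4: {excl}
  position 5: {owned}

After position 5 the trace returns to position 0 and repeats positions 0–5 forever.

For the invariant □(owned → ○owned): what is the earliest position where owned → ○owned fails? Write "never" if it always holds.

Check owned → ○owned at each position in order: 0 ✓, 1 ✓, 2 ✓.
At position 3 the labels are {excl, owned} and the next position 4 has {excl}, so owned → ○owned is false there. This is the first violation.

3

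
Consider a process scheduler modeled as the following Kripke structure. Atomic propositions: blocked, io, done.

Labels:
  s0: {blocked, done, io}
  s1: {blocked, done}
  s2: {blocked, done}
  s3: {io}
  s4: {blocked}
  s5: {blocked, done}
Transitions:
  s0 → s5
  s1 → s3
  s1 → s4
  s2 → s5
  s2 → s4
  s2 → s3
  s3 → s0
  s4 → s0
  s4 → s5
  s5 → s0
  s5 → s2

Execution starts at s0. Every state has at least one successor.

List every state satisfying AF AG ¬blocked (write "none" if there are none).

States satisfying AG ¬blocked: ∅.
States satisfying AF AG ¬blocked: ∅.

none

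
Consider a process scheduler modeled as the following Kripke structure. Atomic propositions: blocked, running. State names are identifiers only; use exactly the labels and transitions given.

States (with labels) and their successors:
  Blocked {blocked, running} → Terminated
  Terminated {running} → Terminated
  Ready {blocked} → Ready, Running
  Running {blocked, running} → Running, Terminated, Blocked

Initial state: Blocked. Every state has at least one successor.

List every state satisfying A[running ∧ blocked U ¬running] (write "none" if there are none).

{Ready}

States satisfying running ∧ blocked: {Blocked, Running}.
States satisfying ¬running: {Ready}.
States satisfying A[running ∧ blocked U ¬running]: {Ready}.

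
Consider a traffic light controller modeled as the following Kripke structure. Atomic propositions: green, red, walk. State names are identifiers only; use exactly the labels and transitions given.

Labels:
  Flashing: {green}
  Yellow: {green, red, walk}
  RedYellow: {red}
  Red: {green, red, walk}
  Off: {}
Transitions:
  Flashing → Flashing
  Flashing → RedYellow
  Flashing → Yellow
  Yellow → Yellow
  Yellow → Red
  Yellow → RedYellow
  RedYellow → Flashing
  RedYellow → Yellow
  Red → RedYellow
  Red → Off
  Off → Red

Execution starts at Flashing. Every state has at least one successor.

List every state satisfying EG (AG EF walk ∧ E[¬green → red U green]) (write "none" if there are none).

States satisfying AG EF walk ∧ E[¬green → red U green]: {Flashing, Yellow, RedYellow, Red}.
States satisfying EG (AG EF walk ∧ E[¬green → red U green]): {Flashing, Yellow, RedYellow, Red}.

{Flashing, Yellow, RedYellow, Red}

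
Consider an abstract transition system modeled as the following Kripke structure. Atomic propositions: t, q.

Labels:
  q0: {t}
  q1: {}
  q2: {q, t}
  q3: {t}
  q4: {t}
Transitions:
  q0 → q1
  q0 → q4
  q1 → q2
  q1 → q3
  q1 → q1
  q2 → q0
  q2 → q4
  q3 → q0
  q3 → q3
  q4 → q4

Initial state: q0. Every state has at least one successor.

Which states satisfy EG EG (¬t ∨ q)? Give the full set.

States satisfying EG (¬t ∨ q): {q1}.
States satisfying EG EG (¬t ∨ q): {q1}.

{q1}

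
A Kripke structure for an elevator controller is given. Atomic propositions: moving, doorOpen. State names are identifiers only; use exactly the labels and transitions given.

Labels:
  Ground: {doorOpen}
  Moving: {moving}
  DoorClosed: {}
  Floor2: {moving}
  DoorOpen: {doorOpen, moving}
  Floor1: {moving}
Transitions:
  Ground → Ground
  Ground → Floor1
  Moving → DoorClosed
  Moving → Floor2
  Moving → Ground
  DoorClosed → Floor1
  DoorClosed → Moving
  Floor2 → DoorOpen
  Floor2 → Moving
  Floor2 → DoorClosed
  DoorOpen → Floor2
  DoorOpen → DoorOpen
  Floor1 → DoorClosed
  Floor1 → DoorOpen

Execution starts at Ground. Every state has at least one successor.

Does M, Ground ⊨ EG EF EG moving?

States satisfying EF EG moving: {Ground, Moving, DoorClosed, Floor2, DoorOpen, Floor1}.
States satisfying EG EF EG moving: {Ground, Moving, DoorClosed, Floor2, DoorOpen, Floor1}.
Ground ∈ Sat(EG EF EG moving).

Yes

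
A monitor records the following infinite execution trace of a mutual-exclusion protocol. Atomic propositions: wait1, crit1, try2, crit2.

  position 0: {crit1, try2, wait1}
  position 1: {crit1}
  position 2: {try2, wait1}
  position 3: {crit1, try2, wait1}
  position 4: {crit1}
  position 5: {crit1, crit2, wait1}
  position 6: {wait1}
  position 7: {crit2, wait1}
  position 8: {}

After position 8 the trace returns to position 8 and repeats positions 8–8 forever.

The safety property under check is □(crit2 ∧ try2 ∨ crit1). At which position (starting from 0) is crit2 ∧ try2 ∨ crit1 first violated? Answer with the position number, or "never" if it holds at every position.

2

Check crit2 ∧ try2 ∨ crit1 at each position in order: 0 ✓, 1 ✓.
At position 2 the labels are {try2, wait1}, so crit2 ∧ try2 ∨ crit1 is false there. This is the first violation.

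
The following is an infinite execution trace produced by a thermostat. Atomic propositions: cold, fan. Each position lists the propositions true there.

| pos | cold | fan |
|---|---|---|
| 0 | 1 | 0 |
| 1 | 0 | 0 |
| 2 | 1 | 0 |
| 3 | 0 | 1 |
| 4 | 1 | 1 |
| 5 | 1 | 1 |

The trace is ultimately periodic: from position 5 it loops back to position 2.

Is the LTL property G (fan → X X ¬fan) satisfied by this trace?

fan → X X ¬fan must hold at every position from 0 onward. It fails at position 3, so G (fan → X X ¬fan) is false.
Positions where fan holds: 3, 4, 5.
Check X X ¬fan at each: 3→fails, 4→ok, 5→fails.

Does not hold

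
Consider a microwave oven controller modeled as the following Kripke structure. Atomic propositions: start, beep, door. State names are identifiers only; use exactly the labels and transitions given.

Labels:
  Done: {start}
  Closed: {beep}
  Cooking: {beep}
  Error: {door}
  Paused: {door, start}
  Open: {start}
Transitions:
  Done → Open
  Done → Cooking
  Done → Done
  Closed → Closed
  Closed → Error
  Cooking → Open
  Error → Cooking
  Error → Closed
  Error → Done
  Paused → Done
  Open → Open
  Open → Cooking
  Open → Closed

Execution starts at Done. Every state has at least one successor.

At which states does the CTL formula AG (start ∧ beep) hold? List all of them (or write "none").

States satisfying start ∧ beep: ∅.
States satisfying AG (start ∧ beep): ∅.

none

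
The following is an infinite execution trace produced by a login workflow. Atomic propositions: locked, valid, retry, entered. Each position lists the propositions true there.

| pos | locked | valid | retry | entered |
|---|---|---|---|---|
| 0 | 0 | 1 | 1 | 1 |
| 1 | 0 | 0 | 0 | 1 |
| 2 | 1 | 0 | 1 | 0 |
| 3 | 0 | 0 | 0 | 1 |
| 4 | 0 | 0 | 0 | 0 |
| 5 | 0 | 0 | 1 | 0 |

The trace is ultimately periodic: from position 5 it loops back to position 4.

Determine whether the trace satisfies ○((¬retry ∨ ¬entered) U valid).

No

The position after 0 is 1; (¬retry ∨ ¬entered) U valid is false there.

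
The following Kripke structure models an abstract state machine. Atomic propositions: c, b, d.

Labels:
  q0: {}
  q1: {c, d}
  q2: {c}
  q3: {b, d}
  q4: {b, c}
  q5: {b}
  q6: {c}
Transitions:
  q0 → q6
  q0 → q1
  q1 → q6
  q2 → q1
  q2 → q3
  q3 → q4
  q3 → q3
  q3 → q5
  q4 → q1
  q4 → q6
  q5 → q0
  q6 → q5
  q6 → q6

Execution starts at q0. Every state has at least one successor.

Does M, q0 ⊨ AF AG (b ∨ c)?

No

States satisfying AG (b ∨ c): ∅.
States satisfying AF AG (b ∨ c): ∅.
There is a path from q0 along which AG (b ∨ c) never holds.
q0 ∉ Sat(AF AG (b ∨ c)).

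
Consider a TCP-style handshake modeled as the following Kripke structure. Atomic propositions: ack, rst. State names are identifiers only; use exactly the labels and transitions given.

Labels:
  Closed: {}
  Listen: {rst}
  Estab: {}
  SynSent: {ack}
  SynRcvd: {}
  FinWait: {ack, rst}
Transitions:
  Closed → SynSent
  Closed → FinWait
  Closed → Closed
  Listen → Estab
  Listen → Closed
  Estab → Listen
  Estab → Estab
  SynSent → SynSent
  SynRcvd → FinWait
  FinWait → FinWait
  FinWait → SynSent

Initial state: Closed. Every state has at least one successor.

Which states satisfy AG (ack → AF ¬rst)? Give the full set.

States satisfying ack → AF ¬rst: {Closed, Listen, Estab, SynSent, SynRcvd}.
States satisfying AG (ack → AF ¬rst): {SynSent}.

{SynSent}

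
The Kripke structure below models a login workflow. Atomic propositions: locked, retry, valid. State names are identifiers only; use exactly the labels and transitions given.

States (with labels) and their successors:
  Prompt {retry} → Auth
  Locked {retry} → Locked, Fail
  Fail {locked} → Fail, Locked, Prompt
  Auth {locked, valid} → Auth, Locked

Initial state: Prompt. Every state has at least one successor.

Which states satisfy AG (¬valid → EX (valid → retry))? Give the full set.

none

States satisfying ¬valid → EX (valid → retry): {Locked, Fail, Auth}.
States satisfying AG (¬valid → EX (valid → retry)): ∅.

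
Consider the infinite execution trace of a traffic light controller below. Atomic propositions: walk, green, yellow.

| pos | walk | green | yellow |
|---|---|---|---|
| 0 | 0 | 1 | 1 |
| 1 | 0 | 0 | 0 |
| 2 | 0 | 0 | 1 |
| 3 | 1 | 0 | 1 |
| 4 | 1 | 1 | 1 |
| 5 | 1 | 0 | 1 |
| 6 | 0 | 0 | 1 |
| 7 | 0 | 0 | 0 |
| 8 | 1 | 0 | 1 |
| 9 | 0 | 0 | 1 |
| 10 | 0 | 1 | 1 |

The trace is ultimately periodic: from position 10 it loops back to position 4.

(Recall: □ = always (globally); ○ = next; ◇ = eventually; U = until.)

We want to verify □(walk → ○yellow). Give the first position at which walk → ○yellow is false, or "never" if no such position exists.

walk → ○yellow holds at every position 0..10, and those are all the positions the trace ever visits, so the invariant □(walk → ○yellow) is never violated.

never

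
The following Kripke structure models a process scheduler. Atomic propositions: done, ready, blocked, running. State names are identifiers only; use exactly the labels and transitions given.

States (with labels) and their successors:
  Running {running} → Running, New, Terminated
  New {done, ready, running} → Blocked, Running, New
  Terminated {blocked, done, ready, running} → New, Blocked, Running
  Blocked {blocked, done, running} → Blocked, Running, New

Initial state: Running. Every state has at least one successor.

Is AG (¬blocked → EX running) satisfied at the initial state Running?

Yes

States satisfying ¬blocked → EX running: {Running, New, Terminated, Blocked}.
States satisfying AG (¬blocked → EX running): {Running, New, Terminated, Blocked}.
Every state reachable from Running satisfies ¬blocked → EX running.
Running ∈ Sat(AG (¬blocked → EX running)).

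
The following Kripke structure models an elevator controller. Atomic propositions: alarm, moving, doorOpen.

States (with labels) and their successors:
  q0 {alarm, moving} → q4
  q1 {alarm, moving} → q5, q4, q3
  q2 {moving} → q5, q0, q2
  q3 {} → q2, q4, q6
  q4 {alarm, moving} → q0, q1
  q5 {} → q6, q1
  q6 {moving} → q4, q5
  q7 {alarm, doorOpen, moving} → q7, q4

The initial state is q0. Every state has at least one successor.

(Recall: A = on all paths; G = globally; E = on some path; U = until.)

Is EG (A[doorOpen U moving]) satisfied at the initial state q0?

Holds

States satisfying A[doorOpen U moving]: {q0, q1, q2, q4, q6, q7}.
States satisfying EG (A[doorOpen U moving]): {q0, q1, q2, q4, q6, q7}.
q0 ∈ Sat(EG (A[doorOpen U moving])).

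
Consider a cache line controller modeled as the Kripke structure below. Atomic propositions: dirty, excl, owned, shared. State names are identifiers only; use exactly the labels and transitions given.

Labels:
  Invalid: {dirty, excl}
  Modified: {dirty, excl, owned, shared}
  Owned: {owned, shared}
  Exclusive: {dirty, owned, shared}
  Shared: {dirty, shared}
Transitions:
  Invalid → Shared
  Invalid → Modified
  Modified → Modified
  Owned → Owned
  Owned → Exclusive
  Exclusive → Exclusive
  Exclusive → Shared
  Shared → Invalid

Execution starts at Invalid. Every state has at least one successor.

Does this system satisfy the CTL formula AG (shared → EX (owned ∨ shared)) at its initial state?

No

States satisfying shared → EX (owned ∨ shared): {Invalid, Modified, Owned, Exclusive}.
States satisfying AG (shared → EX (owned ∨ shared)): {Modified}.
Shared is reachable from Invalid and violates shared → EX (owned ∨ shared), so AG fails at Invalid.
Invalid ∉ Sat(AG (shared → EX (owned ∨ shared))).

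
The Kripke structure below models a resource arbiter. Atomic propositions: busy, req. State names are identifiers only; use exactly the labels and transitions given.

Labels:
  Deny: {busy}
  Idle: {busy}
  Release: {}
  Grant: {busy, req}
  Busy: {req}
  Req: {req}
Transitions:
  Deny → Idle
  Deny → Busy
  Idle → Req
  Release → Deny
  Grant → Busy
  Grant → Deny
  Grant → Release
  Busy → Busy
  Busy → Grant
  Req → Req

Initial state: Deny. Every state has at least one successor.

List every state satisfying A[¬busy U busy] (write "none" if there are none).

States satisfying ¬busy: {Release, Busy, Req}.
States satisfying busy: {Deny, Idle, Grant}.
States satisfying A[¬busy U busy]: {Deny, Idle, Release, Grant}.

{Deny, Idle, Release, Grant}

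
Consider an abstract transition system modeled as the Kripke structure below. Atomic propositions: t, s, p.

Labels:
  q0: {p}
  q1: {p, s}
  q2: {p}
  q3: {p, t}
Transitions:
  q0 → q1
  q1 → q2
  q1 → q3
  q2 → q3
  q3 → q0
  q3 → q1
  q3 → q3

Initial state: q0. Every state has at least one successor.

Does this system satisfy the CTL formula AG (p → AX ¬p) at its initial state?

No

States satisfying p → AX ¬p: ∅.
States satisfying AG (p → AX ¬p): ∅.
q0 is reachable from q0 and violates p → AX ¬p, so AG fails at q0.
q0 ∉ Sat(AG (p → AX ¬p)).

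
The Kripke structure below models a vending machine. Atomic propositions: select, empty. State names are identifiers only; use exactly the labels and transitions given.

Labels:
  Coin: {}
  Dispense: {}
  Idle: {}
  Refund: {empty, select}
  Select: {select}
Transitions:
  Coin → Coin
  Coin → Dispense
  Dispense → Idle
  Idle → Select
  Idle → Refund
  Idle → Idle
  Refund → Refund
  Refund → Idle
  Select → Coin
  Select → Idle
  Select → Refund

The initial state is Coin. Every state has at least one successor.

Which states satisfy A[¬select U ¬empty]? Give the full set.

States satisfying ¬select: {Coin, Dispense, Idle}.
States satisfying ¬empty: {Coin, Dispense, Idle, Select}.
States satisfying A[¬select U ¬empty]: {Coin, Dispense, Idle, Select}.

{Coin, Dispense, Idle, Select}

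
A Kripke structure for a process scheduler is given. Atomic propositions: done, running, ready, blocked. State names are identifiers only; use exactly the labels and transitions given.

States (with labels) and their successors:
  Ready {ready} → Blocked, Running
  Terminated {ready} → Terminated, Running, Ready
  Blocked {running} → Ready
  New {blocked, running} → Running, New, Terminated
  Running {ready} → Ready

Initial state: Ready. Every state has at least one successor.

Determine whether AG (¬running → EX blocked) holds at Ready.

States satisfying ¬running → EX blocked: {Blocked, New}.
States satisfying AG (¬running → EX blocked): ∅.
Ready is reachable from Ready and violates ¬running → EX blocked, so AG fails at Ready.
Ready ∉ Sat(AG (¬running → EX blocked)).

Violated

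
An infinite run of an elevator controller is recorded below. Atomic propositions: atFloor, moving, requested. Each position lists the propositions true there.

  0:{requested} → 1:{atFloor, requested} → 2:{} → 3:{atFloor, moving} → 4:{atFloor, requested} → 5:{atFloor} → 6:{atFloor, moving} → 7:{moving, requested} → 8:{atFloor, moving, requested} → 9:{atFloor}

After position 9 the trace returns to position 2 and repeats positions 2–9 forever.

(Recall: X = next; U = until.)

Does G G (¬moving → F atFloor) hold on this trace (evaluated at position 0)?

G (¬moving → F atFloor) holds at every position 0..9, and those are all positions ever visited, so G G (¬moving → F atFloor) holds.

Holds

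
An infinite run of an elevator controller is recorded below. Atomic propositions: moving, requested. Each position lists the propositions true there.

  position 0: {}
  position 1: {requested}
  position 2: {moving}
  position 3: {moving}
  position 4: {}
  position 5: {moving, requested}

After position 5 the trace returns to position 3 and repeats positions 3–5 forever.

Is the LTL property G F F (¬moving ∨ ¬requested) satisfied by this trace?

F F (¬moving ∨ ¬requested) holds at every position 0..5, and those are all positions ever visited, so G F F (¬moving ∨ ¬requested) holds.

Holds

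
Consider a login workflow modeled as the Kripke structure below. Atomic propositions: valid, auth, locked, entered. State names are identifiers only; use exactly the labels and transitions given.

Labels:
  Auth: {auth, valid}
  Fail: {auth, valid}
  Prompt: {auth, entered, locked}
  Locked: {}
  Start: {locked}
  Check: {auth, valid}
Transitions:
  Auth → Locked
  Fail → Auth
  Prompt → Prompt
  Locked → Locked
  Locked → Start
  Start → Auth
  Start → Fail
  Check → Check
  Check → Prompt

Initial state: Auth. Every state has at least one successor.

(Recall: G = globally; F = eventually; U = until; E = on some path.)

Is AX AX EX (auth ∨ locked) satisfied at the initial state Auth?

States satisfying AX EX (auth ∨ locked): {Auth, Prompt, Locked, Check}.
States satisfying AX AX EX (auth ∨ locked): {Auth, Fail, Prompt, Check}.
Auth ∈ Sat(AX AX EX (auth ∨ locked)).

Yes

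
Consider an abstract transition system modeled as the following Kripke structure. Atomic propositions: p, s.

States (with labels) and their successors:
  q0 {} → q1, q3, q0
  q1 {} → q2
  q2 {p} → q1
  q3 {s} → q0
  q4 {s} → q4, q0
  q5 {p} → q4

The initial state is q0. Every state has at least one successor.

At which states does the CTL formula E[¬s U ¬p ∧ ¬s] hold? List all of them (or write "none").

{q0, q1, q2}

States satisfying ¬s: {q0, q1, q2, q5}.
States satisfying ¬p ∧ ¬s: {q0, q1}.
States satisfying E[¬s U ¬p ∧ ¬s]: {q0, q1, q2}.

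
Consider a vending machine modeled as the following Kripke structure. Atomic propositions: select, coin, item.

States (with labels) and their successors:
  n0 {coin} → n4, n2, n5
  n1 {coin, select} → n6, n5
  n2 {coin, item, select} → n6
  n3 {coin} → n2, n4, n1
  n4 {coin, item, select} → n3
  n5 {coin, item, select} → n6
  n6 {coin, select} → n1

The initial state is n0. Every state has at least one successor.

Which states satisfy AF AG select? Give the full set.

States satisfying AG select: {n1, n2, n5, n6}.
States satisfying AF AG select: {n1, n2, n5, n6}.

{n1, n2, n5, n6}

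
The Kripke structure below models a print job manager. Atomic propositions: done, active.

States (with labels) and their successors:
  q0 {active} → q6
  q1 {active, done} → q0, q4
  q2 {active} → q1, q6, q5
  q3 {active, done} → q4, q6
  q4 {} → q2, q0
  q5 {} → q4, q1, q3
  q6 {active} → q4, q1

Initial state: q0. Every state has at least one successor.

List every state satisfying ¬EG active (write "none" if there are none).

States satisfying active: {q0, q1, q2, q3, q6}.
States satisfying EG active: {q0, q1, q2, q3, q6}.
States satisfying ¬EG active: {q4, q5}.

{q4, q5}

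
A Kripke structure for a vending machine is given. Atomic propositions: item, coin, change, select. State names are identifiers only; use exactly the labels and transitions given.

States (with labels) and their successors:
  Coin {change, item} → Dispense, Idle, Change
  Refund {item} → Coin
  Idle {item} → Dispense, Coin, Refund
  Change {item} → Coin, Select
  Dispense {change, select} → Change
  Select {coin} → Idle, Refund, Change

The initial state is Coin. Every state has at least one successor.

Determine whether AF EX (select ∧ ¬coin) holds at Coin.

Satisfied

States satisfying EX (select ∧ ¬coin): {Coin, Idle}.
States satisfying AF EX (select ∧ ¬coin): {Coin, Refund, Idle}.
Coin ∈ Sat(AF EX (select ∧ ¬coin)).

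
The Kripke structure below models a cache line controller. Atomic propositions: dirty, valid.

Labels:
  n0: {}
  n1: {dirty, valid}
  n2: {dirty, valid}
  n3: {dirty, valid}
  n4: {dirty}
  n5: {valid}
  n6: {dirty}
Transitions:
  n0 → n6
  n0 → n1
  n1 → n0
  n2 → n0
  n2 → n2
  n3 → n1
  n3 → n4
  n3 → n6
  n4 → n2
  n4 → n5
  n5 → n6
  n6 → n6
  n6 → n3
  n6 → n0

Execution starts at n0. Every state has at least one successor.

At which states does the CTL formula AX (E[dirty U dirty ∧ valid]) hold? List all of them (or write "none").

{n0, n3, n5}

States satisfying E[dirty U dirty ∧ valid]: {n1, n2, n3, n4, n6}.
States satisfying AX (E[dirty U dirty ∧ valid]): {n0, n3, n5}.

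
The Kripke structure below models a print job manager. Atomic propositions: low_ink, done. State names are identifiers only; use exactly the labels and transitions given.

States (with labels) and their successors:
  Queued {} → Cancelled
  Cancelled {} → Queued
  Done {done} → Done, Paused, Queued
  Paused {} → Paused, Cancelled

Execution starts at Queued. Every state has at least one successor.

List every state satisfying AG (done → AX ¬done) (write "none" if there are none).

States satisfying done → AX ¬done: {Queued, Cancelled, Paused}.
States satisfying AG (done → AX ¬done): {Queued, Cancelled, Paused}.

{Queued, Cancelled, Paused}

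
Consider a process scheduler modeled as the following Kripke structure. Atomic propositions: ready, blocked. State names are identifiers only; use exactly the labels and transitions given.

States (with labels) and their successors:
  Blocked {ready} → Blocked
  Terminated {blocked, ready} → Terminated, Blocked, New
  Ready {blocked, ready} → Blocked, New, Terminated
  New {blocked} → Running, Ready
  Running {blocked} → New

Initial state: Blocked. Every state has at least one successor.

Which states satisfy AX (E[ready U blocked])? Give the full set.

{New, Running}

States satisfying E[ready U blocked]: {Terminated, Ready, New, Running}.
States satisfying AX (E[ready U blocked]): {New, Running}.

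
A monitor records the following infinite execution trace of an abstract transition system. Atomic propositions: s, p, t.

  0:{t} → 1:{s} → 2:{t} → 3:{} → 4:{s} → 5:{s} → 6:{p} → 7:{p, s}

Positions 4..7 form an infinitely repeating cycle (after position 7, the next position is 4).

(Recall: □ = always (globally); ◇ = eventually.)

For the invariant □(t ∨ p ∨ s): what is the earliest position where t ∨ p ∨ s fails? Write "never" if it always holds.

3

Check t ∨ p ∨ s at each position in order: 0 ✓, 1 ✓, 2 ✓.
At position 3 the labels are {}, so t ∨ p ∨ s is false there. This is the first violation.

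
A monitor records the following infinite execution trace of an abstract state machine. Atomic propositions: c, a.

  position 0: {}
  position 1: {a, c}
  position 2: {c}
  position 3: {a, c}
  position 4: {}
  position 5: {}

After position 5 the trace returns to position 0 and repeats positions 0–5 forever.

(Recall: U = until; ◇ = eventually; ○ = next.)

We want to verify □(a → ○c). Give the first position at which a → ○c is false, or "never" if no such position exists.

3

Check a → ○c at each position in order: 0 ✓, 1 ✓, 2 ✓.
At position 3 the labels are {a, c} and the next position 4 has {}, so a → ○c is false there. This is the first violation.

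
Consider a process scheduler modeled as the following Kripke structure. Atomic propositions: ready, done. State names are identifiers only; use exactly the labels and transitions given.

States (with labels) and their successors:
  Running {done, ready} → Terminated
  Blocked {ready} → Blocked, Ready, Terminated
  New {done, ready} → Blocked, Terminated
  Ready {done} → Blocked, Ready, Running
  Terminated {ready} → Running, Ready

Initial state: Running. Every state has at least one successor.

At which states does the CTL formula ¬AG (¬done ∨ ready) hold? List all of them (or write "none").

{Running, Blocked, New, Ready, Terminated}

States satisfying ¬done ∨ ready: {Running, Blocked, New, Terminated}.
States satisfying AG (¬done ∨ ready): ∅.
States satisfying ¬AG (¬done ∨ ready): {Running, Blocked, New, Ready, Terminated}.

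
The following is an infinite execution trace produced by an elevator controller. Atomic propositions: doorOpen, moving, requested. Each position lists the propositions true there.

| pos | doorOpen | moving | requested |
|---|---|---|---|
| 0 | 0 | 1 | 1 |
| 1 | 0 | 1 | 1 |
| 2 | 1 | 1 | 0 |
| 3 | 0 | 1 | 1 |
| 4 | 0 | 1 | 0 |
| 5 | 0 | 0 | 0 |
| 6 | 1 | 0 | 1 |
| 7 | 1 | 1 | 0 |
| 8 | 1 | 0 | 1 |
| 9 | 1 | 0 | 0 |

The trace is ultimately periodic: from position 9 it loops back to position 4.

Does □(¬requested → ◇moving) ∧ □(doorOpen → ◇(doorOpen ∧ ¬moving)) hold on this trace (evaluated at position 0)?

¬requested → ◇moving holds at every position 0..9, and those are all positions ever visited, so □(¬requested → ◇moving) holds.
Positions where ¬requested holds: 2, 4, 5, 7, 9.
Check ◇moving at each: 2→ok, 4→ok, 5→ok, 7→ok, 9→ok.
doorOpen → ◇(doorOpen ∧ ¬moving) holds at every position 0..9, and those are all positions ever visited, so □(doorOpen → ◇(doorOpen ∧ ¬moving)) holds.
Positions where doorOpen holds: 2, 6, 7, 8, 9.
Check ◇(doorOpen ∧ ¬moving) at each: 2→ok, 6→ok, 7→ok, 8→ok, 9→ok.
At position 0: □(¬requested → ◇moving) is true; □(doorOpen → ◇(doorOpen ∧ ¬moving)) is true; so □(¬requested → ◇moving) ∧ □(doorOpen → ◇(doorOpen ∧ ¬moving)) is true.

Yes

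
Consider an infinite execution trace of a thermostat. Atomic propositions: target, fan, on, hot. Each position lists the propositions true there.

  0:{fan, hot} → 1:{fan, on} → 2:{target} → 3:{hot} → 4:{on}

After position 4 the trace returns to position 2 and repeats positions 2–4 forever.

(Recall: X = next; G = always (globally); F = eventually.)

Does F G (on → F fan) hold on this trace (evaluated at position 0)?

Violated

G (on → F fan) is false at every position 0..4, so it never becomes true and F G (on → F fan) fails.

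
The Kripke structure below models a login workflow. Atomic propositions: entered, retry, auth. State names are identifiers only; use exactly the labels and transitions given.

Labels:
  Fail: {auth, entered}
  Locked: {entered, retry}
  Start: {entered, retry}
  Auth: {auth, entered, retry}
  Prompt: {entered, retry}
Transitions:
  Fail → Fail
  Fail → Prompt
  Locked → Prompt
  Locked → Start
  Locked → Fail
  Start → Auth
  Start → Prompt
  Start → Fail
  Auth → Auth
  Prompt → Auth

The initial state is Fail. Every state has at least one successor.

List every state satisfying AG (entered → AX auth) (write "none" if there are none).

States satisfying entered → AX auth: {Auth, Prompt}.
States satisfying AG (entered → AX auth): {Auth, Prompt}.

{Auth, Prompt}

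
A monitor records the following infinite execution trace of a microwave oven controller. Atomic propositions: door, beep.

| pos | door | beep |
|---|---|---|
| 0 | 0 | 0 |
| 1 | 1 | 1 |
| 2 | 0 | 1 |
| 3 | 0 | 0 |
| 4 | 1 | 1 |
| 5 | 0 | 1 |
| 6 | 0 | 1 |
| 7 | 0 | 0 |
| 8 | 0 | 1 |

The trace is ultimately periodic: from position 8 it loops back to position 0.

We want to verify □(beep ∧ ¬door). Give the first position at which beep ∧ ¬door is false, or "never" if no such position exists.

0

At position 0 the labels are {}, so beep ∧ ¬door is false there. This is the first violation.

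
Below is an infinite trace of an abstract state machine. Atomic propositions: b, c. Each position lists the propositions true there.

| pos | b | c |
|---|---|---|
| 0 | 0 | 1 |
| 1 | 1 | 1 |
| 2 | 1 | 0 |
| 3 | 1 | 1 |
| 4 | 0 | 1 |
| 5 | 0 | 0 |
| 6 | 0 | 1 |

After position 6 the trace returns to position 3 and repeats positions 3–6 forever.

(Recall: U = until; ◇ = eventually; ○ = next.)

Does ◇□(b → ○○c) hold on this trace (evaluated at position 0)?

No

□(b → ○○c) is false at every position 0..6, so it never becomes true and ◇□(b → ○○c) fails.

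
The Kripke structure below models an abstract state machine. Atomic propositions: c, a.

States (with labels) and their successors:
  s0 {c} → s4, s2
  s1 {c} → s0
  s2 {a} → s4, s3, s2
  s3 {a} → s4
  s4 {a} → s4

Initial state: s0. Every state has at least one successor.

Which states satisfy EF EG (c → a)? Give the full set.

{s0, s1, s2, s3, s4}

States satisfying EG (c → a): {s2, s3, s4}.
States satisfying EF EG (c → a): {s0, s1, s2, s3, s4}.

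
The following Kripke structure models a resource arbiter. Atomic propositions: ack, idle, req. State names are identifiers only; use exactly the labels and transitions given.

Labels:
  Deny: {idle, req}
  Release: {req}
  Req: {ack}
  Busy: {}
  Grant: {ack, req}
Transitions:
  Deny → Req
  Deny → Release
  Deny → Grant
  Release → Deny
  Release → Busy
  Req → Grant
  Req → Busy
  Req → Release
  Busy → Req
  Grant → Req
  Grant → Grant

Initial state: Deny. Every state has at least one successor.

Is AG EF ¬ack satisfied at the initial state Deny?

States satisfying EF ¬ack: {Deny, Release, Req, Busy, Grant}.
States satisfying AG EF ¬ack: {Deny, Release, Req, Busy, Grant}.
Every state reachable from Deny satisfies EF ¬ack.
Deny ∈ Sat(AG EF ¬ack).

Yes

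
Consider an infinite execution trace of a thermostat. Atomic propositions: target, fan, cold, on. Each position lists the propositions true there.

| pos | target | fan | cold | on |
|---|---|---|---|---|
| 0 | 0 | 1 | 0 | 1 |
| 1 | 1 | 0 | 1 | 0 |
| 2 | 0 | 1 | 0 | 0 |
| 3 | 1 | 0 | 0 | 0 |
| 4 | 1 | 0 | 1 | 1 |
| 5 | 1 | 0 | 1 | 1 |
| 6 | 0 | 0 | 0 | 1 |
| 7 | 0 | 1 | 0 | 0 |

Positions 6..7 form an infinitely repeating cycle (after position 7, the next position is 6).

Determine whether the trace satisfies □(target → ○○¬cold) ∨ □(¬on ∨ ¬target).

Violated

target → ○○¬cold must hold at every position from 0 onward. It fails at position 3, so □(target → ○○¬cold) is false.
Positions where target holds: 1, 3, 4, 5.
Check ○○¬cold at each: 1→ok, 3→fails, 4→ok, 5→ok.
¬on ∨ ¬target must hold at every position from 0 onward. It fails at position 4, so □(¬on ∨ ¬target) is false.
At position 0: □(target → ○○¬cold) is false; □(¬on ∨ ¬target) is false; so □(target → ○○¬cold) ∨ □(¬on ∨ ¬target) is false.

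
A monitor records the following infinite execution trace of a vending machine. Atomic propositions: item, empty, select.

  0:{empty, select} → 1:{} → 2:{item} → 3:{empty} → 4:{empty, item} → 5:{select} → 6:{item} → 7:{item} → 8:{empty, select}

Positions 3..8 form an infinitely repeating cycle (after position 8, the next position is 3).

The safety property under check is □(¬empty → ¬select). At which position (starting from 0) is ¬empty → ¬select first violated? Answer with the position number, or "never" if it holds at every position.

5

Check ¬empty → ¬select at each position in order: 0 ✓, 1 ✓, 2 ✓, 3 ✓, 4 ✓.
At position 5 the labels are {select}, so ¬empty → ¬select is false there. This is the first violation.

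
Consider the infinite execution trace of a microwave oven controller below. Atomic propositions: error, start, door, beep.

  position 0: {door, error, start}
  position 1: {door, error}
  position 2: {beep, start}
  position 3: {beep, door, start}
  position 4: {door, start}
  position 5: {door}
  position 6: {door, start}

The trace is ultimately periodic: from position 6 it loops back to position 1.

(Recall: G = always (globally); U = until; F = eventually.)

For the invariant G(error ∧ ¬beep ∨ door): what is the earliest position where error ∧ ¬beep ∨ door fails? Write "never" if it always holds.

Check error ∧ ¬beep ∨ door at each position in order: 0 ✓, 1 ✓.
At position 2 the labels are {beep, start}, so error ∧ ¬beep ∨ door is false there. This is the first violation.

2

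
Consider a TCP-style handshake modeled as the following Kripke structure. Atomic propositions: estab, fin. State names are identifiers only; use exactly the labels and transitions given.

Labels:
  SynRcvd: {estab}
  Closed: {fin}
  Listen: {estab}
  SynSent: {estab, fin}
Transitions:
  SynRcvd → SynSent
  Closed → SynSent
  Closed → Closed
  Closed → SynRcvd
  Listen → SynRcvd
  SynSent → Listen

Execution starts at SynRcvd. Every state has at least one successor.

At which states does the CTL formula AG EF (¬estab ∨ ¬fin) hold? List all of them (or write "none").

{SynRcvd, Closed, Listen, SynSent}

States satisfying EF (¬estab ∨ ¬fin): {SynRcvd, Closed, Listen, SynSent}.
States satisfying AG EF (¬estab ∨ ¬fin): {SynRcvd, Closed, Listen, SynSent}.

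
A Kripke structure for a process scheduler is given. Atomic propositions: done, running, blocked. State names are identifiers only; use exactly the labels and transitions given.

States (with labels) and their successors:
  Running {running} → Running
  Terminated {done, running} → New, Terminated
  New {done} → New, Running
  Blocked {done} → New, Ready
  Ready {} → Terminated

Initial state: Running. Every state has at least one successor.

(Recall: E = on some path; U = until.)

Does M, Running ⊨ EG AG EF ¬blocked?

States satisfying AG EF ¬blocked: {Running, Terminated, New, Blocked, Ready}.
States satisfying EG AG EF ¬blocked: {Running, Terminated, New, Blocked, Ready}.
Running ∈ Sat(EG AG EF ¬blocked).

Yes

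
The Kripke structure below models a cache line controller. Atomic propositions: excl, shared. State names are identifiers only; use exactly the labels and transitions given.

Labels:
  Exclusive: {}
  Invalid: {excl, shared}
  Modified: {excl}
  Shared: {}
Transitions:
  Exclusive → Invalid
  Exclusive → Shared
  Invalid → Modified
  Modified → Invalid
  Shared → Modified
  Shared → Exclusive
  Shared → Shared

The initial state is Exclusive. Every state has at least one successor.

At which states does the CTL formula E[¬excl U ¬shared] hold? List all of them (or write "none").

{Exclusive, Modified, Shared}

States satisfying ¬excl: {Exclusive, Shared}.
States satisfying ¬shared: {Exclusive, Modified, Shared}.
States satisfying E[¬excl U ¬shared]: {Exclusive, Modified, Shared}.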